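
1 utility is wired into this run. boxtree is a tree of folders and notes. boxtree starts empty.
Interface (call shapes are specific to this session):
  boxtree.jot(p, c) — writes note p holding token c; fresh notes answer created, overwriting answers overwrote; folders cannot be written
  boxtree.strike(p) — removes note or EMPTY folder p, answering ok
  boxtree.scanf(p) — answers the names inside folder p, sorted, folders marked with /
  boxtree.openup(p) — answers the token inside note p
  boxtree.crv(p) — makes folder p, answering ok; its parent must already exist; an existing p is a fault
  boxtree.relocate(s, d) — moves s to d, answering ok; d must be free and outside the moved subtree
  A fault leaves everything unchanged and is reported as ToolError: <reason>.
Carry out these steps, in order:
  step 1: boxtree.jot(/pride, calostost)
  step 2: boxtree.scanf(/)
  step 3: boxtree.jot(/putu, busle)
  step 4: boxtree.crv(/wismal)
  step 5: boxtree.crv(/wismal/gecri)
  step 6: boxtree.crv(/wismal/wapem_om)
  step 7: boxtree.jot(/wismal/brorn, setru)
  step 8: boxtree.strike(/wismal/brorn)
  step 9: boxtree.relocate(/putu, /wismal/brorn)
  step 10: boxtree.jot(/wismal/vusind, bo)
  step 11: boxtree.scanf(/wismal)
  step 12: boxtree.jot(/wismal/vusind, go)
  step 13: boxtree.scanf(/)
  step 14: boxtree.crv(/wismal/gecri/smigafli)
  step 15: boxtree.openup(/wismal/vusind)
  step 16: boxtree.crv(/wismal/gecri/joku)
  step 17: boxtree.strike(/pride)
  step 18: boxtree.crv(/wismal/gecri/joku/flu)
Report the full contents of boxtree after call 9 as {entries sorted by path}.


! 1. boxtree.jot(p=/pride, c=calostost) -> created
! 2. boxtree.scanf(p=/) -> [pride]
! 3. boxtree.jot(p=/putu, c=busle) -> created
! 4. boxtree.crv(p=/wismal) -> ok
! 5. boxtree.crv(p=/wismal/gecri) -> ok
! 6. boxtree.crv(p=/wismal/wapem_om) -> ok
! 7. boxtree.jot(p=/wismal/brorn, c=setru) -> created
! 8. boxtree.strike(p=/wismal/brorn) -> ok
! 9. boxtree.relocate(s=/putu, d=/wismal/brorn) -> ok
! 10. boxtree.jot(p=/wismal/vusind, c=bo) -> created
! 11. boxtree.scanf(p=/wismal) -> [brorn, gecri/, vusind, wapem_om/]
! 12. boxtree.jot(p=/wismal/vusind, c=go) -> overwrote
! 13. boxtree.scanf(p=/) -> [pride, wismal/]
! 14. boxtree.crv(p=/wismal/gecri/smigafli) -> ok
! 15. boxtree.openup(p=/wismal/vusind) -> go
! 16. boxtree.crv(p=/wismal/gecri/joku) -> ok
! 17. boxtree.strike(p=/pride) -> ok
! 18. boxtree.crv(p=/wismal/gecri/joku/flu) -> ok

Answer: {pride=calostost, wismal/, wismal/brorn=busle, wismal/gecri/, wismal/wapem_om/}


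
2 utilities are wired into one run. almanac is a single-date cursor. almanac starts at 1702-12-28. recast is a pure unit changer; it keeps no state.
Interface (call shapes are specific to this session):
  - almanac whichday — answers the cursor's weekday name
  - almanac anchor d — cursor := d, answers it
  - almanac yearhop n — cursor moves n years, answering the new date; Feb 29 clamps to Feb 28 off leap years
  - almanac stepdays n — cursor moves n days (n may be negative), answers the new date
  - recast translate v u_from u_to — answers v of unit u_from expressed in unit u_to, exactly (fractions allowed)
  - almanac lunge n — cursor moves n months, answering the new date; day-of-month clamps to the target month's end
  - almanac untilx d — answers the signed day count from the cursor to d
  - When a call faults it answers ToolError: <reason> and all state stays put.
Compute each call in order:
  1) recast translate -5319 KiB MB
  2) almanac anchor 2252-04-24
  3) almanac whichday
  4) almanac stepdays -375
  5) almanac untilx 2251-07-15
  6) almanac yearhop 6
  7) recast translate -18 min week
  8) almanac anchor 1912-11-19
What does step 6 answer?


==> recast translate(v='-5319', u_from='KiB', u_to='MB')
<== -85104/15625
==> almanac anchor(d='2252-04-24')
<== 2252-04-24
==> almanac whichday()
<== Saturday
==> almanac stepdays(n='-375')
<== 2251-04-15
==> almanac untilx(d='2251-07-15')
<== 91
==> almanac yearhop(n='6')
<== 2257-04-15
==> recast translate(v='-18', u_from='min', u_to='week')
<== -1/560
==> almanac anchor(d='1912-11-19')
<== 1912-11-19

Answer: 2257-04-15


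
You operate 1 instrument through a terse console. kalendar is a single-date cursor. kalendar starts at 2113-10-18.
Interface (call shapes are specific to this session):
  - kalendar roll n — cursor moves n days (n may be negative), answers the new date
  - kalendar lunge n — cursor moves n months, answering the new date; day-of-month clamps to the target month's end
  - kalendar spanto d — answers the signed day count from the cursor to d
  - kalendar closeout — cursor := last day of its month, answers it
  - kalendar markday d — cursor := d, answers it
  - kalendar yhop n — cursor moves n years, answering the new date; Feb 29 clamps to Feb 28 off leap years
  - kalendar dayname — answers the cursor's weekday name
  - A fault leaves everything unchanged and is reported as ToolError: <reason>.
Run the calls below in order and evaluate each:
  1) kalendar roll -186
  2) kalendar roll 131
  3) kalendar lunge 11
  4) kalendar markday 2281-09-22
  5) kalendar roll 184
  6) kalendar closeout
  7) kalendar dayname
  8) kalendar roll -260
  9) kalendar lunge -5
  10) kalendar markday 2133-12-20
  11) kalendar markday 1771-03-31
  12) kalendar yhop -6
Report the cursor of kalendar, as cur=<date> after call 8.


Answer: cur=2281-07-14

Derivation:
Do: kalendar roll[n: -186]
See: 2113-04-15
Do: kalendar roll[n: 131]
See: 2113-08-24
Do: kalendar lunge[n: 11]
See: 2114-07-24
Do: kalendar markday[d: 2281-09-22]
See: 2281-09-22
Do: kalendar roll[n: 184]
See: 2282-03-25
Do: kalendar closeout[]
See: 2282-03-31
Do: kalendar dayname[]
See: Friday
Do: kalendar roll[n: -260]
See: 2281-07-14
Do: kalendar lunge[n: -5]
See: 2281-02-14
Do: kalendar markday[d: 2133-12-20]
See: 2133-12-20
Do: kalendar markday[d: 1771-03-31]
See: 1771-03-31
Do: kalendar yhop[n: -6]
See: 1765-03-31


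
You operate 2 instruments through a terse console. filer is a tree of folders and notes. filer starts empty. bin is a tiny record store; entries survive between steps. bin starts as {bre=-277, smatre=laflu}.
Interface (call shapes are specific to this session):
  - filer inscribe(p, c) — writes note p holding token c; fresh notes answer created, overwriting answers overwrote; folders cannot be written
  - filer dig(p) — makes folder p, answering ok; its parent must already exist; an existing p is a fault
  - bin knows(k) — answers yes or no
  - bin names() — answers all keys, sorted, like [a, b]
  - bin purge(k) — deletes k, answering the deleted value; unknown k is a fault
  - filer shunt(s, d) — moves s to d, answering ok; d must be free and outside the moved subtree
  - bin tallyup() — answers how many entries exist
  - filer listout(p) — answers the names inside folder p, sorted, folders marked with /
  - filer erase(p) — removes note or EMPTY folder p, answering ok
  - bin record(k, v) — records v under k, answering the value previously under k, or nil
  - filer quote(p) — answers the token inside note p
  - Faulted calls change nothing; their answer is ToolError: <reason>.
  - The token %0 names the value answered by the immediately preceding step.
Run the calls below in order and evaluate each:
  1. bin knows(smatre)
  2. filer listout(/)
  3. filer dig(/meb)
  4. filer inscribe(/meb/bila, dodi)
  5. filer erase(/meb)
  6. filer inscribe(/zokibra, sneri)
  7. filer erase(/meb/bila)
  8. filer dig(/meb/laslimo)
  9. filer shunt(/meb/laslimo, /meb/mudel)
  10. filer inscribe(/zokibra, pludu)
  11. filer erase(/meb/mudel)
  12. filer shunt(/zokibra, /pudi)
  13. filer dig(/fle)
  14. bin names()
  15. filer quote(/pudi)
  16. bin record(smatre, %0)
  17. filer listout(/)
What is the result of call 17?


Answer: [fle/, meb/, pudi]

Derivation:
$ bin knows k→smatre
= yes
$ filer listout p→/
= []
$ filer dig p→/meb
= ok
$ filer inscribe p→/meb/bila c→dodi
= created
$ filer erase p→/meb
= ToolError: not empty
$ filer inscribe p→/zokibra c→sneri
= created
$ filer erase p→/meb/bila
= ok
$ filer dig p→/meb/laslimo
= ok
$ filer shunt s→/meb/laslimo d→/meb/mudel
= ok
$ filer inscribe p→/zokibra c→pludu
= overwrote
$ filer erase p→/meb/mudel
= ok
$ filer shunt s→/zokibra d→/pudi
= ok
$ filer dig p→/fle
= ok
$ bin names
= [bre, smatre]
$ filer quote p→/pudi
= pludu
$ bin record k→smatre v→%0
= laflu
$ filer listout p→/
= [fle/, meb/, pudi]


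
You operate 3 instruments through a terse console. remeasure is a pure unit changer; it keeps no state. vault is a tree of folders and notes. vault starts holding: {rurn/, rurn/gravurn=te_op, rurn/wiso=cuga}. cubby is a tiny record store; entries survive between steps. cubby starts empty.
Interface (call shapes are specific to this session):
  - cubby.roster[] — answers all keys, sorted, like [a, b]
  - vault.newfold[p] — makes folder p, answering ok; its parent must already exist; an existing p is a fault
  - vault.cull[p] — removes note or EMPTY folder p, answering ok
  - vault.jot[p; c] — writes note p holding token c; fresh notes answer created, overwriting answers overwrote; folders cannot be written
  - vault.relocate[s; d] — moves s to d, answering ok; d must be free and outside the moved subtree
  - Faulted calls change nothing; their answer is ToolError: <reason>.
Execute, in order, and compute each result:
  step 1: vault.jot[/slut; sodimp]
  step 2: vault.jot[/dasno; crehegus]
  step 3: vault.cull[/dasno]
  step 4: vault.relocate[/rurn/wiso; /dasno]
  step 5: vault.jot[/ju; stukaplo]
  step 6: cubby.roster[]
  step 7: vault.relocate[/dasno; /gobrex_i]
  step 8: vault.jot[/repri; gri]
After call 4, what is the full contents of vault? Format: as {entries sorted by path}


Answer: {dasno=cuga, rurn/, rurn/gravurn=te_op, slut=sodimp}

Derivation:
Using vault.jot with p=/slut, c=sodimp, — result: created.
Invoking vault.jot with p=/dasno, c=crehegus, giving created.
I run vault.cull with p=/dasno, → ok.
I run vault.relocate with s=/rurn/wiso, d=/dasno, yielding ok.
Invoking vault.jot with p=/ju, c=stukaplo, — result: created.
I call cubby.roster, yielding [].
I call vault.relocate with s=/dasno, d=/gobrex_i, yielding ok.
I run vault.jot with p=/repri, c=gri, and observe created.


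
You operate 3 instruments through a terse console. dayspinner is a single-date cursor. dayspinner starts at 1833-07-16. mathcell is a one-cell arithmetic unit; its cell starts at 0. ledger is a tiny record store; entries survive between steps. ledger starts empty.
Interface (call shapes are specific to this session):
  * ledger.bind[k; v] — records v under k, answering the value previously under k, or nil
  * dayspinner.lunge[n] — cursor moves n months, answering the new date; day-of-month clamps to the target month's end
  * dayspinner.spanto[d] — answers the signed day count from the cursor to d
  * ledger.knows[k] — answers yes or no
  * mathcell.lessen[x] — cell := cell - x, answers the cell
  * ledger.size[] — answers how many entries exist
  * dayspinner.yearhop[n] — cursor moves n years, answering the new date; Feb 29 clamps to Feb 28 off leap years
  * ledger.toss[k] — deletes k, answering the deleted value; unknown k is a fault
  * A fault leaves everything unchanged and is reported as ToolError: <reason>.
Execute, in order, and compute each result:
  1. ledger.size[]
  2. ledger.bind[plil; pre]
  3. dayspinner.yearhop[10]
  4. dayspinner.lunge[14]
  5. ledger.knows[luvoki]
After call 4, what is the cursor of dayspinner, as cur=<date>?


Answer: cur=1844-09-16

Derivation:
~$ ledger.size
:: 0
~$ ledger.bind k→plil v→pre
:: nil
~$ dayspinner.yearhop n→10
:: 1843-07-16
~$ dayspinner.lunge n→14
:: 1844-09-16
~$ ledger.knows k→luvoki
:: no


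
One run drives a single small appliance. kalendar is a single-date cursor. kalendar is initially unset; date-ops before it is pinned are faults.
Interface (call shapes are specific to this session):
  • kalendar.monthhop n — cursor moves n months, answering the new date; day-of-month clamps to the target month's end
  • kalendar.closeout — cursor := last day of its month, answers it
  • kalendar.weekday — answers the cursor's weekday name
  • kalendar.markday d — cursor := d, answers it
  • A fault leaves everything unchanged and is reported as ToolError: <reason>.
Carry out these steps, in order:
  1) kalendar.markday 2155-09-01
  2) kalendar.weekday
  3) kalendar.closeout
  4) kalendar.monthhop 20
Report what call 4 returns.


Answer: 2157-05-30

Derivation:
;; 1. kalendar.markday(d: 2155-09-01) == 2155-09-01
;; 2. kalendar.weekday() == Monday
;; 3. kalendar.closeout() == 2155-09-30
;; 4. kalendar.monthhop(n: 20) == 2157-05-30


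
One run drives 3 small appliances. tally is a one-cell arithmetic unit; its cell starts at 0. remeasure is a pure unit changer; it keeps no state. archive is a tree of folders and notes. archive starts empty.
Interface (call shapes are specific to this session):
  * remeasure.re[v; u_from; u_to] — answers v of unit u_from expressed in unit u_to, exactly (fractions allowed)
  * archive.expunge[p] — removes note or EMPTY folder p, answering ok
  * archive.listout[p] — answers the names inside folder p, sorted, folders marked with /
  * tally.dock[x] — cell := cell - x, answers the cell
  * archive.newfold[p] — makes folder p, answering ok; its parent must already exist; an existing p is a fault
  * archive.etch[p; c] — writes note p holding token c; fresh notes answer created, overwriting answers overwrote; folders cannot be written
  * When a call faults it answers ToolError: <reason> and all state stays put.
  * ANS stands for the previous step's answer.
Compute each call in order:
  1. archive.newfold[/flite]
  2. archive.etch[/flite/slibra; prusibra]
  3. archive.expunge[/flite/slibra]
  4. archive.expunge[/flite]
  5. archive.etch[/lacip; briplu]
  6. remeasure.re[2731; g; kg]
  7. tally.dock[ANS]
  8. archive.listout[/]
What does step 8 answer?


$ archive.newfold p→/flite
:: ok
$ archive.etch p→/flite/slibra c→prusibra
:: created
$ archive.expunge p→/flite/slibra
:: ok
$ archive.expunge p→/flite
:: ok
$ archive.etch p→/lacip c→briplu
:: created
$ remeasure.re v→2731 u_from→g u_to→kg
:: 2731/1000
$ tally.dock x→ANS
:: -2731/1000
$ archive.listout p→/
:: [lacip]

Answer: [lacip]


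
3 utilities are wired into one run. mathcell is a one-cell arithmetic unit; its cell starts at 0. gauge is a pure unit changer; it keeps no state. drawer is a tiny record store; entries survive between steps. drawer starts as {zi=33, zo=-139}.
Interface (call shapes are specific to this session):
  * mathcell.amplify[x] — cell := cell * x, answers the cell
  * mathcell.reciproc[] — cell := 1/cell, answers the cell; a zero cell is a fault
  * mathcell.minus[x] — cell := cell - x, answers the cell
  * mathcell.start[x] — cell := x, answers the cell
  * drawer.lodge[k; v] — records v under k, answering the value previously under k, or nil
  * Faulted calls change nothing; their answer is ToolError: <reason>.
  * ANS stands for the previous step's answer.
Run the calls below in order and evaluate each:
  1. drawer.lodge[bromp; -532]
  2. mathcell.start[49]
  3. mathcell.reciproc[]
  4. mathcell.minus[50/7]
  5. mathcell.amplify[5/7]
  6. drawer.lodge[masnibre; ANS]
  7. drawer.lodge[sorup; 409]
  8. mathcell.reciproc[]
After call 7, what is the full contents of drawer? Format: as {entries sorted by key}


Answer: {bromp=-532, masnibre=-1745/343, sorup=409, zi=33, zo=-139}

Derivation:
! 1. drawer.lodge(k=bromp, v=-532) == nil
! 2. mathcell.start(x=49) == 49
! 3. mathcell.reciproc() == 1/49
! 4. mathcell.minus(x=50/7) == -349/49
! 5. mathcell.amplify(x=5/7) == -1745/343
! 6. drawer.lodge(k=masnibre, v=ANS) == nil
! 7. drawer.lodge(k=sorup, v=409) == nil
! 8. mathcell.reciproc() == -343/1745


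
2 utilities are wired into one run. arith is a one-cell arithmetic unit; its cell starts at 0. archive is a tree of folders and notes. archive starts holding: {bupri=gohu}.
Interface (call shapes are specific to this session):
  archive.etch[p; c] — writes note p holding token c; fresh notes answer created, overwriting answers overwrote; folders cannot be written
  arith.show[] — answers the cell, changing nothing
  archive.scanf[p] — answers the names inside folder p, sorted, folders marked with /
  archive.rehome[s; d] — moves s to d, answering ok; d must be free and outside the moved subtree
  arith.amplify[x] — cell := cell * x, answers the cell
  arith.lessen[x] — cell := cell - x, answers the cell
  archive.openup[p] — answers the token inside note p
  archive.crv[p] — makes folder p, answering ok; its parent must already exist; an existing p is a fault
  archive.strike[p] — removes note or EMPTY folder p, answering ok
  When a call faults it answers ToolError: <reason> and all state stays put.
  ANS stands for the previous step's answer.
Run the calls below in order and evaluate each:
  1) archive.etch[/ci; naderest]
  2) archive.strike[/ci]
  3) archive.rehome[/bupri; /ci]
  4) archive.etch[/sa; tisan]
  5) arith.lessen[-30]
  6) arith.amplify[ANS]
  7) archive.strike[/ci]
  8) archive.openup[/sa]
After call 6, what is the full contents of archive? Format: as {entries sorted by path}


Answer: {ci=gohu, sa=tisan}

Derivation:
> etch p=/ci c=naderest
[out] created
> strike p=/ci
[out] ok
> rehome s=/bupri d=/ci
[out] ok
> etch p=/sa c=tisan
[out] created
> lessen x=-30
[out] 30
> amplify x=ANS
[out] 900
> strike p=/ci
[out] ok
> openup p=/sa
[out] tisan


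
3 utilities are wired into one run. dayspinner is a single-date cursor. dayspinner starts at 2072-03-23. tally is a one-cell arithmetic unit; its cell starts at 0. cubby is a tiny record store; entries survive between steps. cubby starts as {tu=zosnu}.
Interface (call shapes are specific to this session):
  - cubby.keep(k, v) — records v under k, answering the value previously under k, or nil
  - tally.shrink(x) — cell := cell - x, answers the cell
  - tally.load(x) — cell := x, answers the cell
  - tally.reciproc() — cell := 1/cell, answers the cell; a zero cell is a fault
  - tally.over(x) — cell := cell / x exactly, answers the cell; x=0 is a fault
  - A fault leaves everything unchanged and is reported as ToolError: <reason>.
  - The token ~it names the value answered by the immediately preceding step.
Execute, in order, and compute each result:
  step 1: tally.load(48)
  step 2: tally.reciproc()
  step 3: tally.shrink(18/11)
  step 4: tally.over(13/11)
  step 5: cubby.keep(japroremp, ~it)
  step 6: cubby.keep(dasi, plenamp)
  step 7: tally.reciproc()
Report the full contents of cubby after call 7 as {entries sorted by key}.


I run tally.load(x→48), and get 48.
Calling tally.reciproc(): 1/48.
I try tally.shrink(x→18/11), giving -853/528.
I use tally.over(x→13/11), which returns -853/624.
Then cubby.keep(k→japroremp, v→~it), and see nil.
I invoke cubby.keep(k→dasi, v→plenamp): nil.
I call tally.reciproc, and see -624/853.

Answer: {dasi=plenamp, japroremp=-853/624, tu=zosnu}


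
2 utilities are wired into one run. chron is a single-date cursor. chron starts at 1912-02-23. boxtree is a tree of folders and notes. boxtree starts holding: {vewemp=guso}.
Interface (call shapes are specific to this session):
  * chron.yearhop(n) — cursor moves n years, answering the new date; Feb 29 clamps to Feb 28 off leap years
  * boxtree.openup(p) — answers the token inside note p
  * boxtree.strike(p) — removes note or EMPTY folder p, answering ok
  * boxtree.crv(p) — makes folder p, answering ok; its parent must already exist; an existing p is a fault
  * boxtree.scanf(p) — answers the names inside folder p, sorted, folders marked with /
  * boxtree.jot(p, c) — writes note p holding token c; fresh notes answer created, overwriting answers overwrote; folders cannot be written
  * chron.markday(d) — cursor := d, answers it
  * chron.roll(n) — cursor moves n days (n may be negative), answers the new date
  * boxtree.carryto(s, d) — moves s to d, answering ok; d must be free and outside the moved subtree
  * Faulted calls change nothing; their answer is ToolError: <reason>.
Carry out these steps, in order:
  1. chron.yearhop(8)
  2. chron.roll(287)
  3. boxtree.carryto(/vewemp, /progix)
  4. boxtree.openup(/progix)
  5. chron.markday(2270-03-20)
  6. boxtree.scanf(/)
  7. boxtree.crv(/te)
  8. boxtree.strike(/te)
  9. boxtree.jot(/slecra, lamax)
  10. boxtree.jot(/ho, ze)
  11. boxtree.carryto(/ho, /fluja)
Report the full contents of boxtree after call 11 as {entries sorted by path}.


-> yearhop(8)
<- 1920-02-23
-> roll(287)
<- 1920-12-06
-> carryto(/vewemp, /progix)
<- ok
-> openup(/progix)
<- guso
-> markday(2270-03-20)
<- 2270-03-20
-> scanf(/)
<- [progix]
-> crv(/te)
<- ok
-> strike(/te)
<- ok
-> jot(/slecra, lamax)
<- created
-> jot(/ho, ze)
<- created
-> carryto(/ho, /fluja)
<- ok

Answer: {fluja=ze, progix=guso, slecra=lamax}


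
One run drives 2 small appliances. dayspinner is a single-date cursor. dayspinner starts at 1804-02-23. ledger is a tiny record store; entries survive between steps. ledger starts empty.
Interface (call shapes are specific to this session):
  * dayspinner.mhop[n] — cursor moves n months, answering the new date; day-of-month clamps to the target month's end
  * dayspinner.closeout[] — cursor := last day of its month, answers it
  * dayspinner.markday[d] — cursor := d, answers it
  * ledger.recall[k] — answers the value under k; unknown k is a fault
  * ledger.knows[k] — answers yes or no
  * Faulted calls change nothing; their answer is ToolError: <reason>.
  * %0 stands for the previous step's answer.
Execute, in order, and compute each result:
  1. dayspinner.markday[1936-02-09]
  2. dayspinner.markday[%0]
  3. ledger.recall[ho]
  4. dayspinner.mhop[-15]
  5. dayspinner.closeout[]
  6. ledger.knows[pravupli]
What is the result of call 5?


$ markday d: 1936-02-09
= 1936-02-09
$ markday d: %0
= 1936-02-09
$ recall k: ho
= ToolError: no such key ho
$ mhop n: -15
= 1934-11-09
$ closeout
= 1934-11-30
$ knows k: pravupli
= no

Answer: 1934-11-30


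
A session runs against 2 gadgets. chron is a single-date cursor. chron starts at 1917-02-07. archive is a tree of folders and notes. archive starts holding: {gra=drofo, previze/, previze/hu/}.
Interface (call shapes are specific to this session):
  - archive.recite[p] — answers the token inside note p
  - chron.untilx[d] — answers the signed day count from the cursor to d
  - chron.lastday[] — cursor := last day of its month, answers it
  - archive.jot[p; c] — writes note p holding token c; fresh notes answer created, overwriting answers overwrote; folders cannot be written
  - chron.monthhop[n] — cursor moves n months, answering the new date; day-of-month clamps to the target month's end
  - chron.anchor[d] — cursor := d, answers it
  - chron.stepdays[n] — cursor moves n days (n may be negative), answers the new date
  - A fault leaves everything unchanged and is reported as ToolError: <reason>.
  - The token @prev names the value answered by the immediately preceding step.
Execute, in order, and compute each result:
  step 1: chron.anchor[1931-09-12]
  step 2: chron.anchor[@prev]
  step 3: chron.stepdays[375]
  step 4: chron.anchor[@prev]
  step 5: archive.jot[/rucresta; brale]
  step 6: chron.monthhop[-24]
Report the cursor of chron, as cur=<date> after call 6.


I call anchor with d='1931-09-12', → 1931-09-12.
I invoke anchor with d='@prev': 1931-09-12.
I use stepdays with n='375', → 1932-09-21.
I use anchor with d='@prev', — result: 1932-09-21.
Invoking jot with p='/rucresta', c='brale', yielding created.
Using monthhop with n='-24', → 1930-09-21.

Answer: cur=1930-09-21


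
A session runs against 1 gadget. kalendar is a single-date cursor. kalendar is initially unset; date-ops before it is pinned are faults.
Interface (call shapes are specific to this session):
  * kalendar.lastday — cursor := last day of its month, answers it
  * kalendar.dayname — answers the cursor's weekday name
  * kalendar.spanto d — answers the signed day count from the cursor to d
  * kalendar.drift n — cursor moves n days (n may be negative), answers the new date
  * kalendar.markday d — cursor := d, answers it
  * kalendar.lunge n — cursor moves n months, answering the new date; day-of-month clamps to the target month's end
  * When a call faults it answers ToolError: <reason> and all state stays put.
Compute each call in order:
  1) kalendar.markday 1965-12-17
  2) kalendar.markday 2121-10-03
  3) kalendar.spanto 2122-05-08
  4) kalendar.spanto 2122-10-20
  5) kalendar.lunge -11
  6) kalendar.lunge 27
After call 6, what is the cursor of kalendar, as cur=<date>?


Answer: cur=2123-02-03

Derivation:
>>> kalendar.markday d=1965-12-17
:: 1965-12-17
>>> kalendar.markday d=2121-10-03
:: 2121-10-03
>>> kalendar.spanto d=2122-05-08
:: 217
>>> kalendar.spanto d=2122-10-20
:: 382
>>> kalendar.lunge n=-11
:: 2120-11-03
>>> kalendar.lunge n=27
:: 2123-02-03


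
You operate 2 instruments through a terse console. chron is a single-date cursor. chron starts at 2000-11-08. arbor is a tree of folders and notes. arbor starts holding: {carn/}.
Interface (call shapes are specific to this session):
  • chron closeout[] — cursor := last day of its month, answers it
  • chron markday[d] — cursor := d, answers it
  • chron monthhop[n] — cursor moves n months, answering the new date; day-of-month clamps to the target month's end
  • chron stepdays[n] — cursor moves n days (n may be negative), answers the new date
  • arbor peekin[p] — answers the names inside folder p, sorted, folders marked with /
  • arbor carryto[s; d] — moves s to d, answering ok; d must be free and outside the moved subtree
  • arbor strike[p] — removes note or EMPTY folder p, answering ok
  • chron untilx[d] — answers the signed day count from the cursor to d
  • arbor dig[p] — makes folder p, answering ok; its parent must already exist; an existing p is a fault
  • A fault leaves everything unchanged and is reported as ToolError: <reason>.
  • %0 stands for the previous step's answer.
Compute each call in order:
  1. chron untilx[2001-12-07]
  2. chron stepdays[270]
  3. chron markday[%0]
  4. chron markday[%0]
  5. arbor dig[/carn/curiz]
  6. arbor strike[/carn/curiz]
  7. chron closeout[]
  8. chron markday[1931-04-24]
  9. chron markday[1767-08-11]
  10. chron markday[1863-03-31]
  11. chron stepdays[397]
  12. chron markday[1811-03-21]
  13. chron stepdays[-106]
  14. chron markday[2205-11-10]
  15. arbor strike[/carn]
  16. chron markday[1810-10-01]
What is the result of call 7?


→ chron untilx(d='2001-12-07')
← 394
→ chron stepdays(n='270')
← 2001-08-05
→ chron markday(d='%0')
← 2001-08-05
→ chron markday(d='%0')
← 2001-08-05
→ arbor dig(p='/carn/curiz')
← ok
→ arbor strike(p='/carn/curiz')
← ok
→ chron closeout()
← 2001-08-31
→ chron markday(d='1931-04-24')
← 1931-04-24
→ chron markday(d='1767-08-11')
← 1767-08-11
→ chron markday(d='1863-03-31')
← 1863-03-31
→ chron stepdays(n='397')
← 1864-05-01
→ chron markday(d='1811-03-21')
← 1811-03-21
→ chron stepdays(n='-106')
← 1810-12-05
→ chron markday(d='2205-11-10')
← 2205-11-10
→ arbor strike(p='/carn')
← ok
→ chron markday(d='1810-10-01')
← 1810-10-01

Answer: 2001-08-31


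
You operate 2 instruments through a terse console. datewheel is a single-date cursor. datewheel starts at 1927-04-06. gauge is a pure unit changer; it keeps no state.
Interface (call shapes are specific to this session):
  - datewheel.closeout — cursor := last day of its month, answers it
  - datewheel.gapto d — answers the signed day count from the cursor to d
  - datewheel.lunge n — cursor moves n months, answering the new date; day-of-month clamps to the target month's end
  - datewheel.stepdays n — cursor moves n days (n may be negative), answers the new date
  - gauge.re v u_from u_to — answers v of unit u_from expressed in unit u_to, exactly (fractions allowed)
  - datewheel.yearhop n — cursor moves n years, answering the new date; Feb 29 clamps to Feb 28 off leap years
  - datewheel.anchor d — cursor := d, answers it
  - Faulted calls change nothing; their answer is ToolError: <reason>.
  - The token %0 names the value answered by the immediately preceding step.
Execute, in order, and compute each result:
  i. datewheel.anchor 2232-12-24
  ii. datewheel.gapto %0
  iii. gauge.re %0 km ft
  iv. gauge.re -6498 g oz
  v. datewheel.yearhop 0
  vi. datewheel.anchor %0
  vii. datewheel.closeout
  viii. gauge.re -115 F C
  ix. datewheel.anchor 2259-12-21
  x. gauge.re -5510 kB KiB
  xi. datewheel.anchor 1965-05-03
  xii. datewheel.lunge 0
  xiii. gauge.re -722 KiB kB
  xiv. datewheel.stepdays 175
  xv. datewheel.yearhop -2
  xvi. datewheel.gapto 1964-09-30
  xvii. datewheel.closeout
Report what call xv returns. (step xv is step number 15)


;; 1. anchor(d=2232-12-24) -> 2232-12-24
;; 2. gapto(d=%0) -> 0
;; 3. re(v=%0, u_from=km, u_to=ft) -> 0
;; 4. re(v=-6498, u_from=g, u_to=oz) -> -10396800000/45359237
;; 5. yearhop(n=0) -> 2232-12-24
;; 6. anchor(d=%0) -> 2232-12-24
;; 7. closeout() -> 2232-12-31
;; 8. re(v=-115, u_from=F, u_to=C) -> -245/3
;; 9. anchor(d=2259-12-21) -> 2259-12-21
;; 10. re(v=-5510, u_from=kB, u_to=KiB) -> -344375/64
;; 11. anchor(d=1965-05-03) -> 1965-05-03
;; 12. lunge(n=0) -> 1965-05-03
;; 13. re(v=-722, u_from=KiB, u_to=kB) -> -92416/125
;; 14. stepdays(n=175) -> 1965-10-25
;; 15. yearhop(n=-2) -> 1963-10-25
;; 16. gapto(d=1964-09-30) -> 341
;; 17. closeout() -> 1963-10-31

Answer: 1963-10-25


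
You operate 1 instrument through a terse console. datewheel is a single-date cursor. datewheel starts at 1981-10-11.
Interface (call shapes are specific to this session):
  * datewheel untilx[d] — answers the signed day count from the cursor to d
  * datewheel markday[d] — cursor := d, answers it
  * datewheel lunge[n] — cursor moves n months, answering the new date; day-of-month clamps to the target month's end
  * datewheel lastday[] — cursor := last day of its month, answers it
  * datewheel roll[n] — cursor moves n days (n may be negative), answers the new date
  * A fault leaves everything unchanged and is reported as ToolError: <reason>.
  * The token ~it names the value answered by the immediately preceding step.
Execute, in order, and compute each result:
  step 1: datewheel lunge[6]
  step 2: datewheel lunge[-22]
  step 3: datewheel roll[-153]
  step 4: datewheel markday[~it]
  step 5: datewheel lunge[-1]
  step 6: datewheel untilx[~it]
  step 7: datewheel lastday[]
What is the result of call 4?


Then datewheel lunge using n→6: 1982-04-11.
I call datewheel lunge using n→-22, and see 1980-06-11.
Now I run datewheel roll using n→-153, and get 1980-01-10.
Invoking datewheel markday using d→~it, and get 1980-01-10.
Calling datewheel lunge using n→-1, — result: 1979-12-10.
I use datewheel untilx using d→~it, which returns 0.
Next I call datewheel lastday(): 1979-12-31.

Answer: 1980-01-10


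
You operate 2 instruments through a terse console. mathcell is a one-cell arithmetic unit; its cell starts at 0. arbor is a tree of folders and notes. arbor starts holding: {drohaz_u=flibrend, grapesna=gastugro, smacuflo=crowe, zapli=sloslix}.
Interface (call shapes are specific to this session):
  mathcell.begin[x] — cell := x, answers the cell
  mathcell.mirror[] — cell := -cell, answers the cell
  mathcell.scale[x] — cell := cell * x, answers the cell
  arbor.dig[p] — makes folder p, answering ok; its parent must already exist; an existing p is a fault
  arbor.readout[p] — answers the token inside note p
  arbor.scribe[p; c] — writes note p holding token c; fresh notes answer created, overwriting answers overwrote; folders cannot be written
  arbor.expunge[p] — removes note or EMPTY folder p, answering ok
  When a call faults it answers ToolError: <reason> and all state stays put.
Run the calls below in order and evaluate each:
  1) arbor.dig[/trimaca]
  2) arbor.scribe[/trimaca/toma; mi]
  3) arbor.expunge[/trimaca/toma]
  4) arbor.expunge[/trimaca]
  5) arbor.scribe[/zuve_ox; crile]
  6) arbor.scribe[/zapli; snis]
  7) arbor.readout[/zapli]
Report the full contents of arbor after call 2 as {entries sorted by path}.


·→ arbor.dig(p=/trimaca)
·← ok
·→ arbor.scribe(p=/trimaca/toma, c=mi)
·← created
·→ arbor.expunge(p=/trimaca/toma)
·← ok
·→ arbor.expunge(p=/trimaca)
·← ok
·→ arbor.scribe(p=/zuve_ox, c=crile)
·← created
·→ arbor.scribe(p=/zapli, c=snis)
·← overwrote
·→ arbor.readout(p=/zapli)
·← snis

Answer: {drohaz_u=flibrend, grapesna=gastugro, smacuflo=crowe, trimaca/, trimaca/toma=mi, zapli=sloslix}


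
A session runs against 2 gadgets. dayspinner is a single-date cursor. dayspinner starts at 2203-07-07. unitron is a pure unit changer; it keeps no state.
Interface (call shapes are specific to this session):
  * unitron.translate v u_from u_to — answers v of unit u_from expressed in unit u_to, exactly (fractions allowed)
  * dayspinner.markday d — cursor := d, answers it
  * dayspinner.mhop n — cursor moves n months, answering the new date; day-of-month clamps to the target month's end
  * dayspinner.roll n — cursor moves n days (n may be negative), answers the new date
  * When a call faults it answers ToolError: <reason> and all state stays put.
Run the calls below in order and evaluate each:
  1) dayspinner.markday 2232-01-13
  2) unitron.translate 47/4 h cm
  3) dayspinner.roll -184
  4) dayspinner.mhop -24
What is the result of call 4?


Answer: 2229-07-13

Derivation:
;; dayspinner.markday(d: 2232-01-13) => 2232-01-13
;; unitron.translate(v: 47/4, u_from: h, u_to: cm) => ToolError: incompatible units
;; dayspinner.roll(n: -184) => 2231-07-13
;; dayspinner.mhop(n: -24) => 2229-07-13


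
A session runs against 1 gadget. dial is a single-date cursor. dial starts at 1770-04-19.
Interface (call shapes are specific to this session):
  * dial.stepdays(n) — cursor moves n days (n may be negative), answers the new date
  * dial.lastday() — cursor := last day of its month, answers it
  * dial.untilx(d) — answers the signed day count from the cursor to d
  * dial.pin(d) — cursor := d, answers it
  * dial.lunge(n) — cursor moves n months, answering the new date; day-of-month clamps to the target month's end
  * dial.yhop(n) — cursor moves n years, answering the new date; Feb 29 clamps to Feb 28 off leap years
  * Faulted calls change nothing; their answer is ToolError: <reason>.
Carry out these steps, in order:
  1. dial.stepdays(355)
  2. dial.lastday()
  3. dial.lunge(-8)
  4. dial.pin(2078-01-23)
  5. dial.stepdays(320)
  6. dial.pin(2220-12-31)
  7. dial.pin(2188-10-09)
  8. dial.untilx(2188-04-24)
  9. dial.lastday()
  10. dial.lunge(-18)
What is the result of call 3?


Answer: 1770-08-30

Derivation:
# stepdays(n='355') => 1771-04-09
# lastday() => 1771-04-30
# lunge(n='-8') => 1770-08-30
# pin(d='2078-01-23') => 2078-01-23
# stepdays(n='320') => 2078-12-09
# pin(d='2220-12-31') => 2220-12-31
# pin(d='2188-10-09') => 2188-10-09
# untilx(d='2188-04-24') => -168
# lastday() => 2188-10-31
# lunge(n='-18') => 2187-04-30


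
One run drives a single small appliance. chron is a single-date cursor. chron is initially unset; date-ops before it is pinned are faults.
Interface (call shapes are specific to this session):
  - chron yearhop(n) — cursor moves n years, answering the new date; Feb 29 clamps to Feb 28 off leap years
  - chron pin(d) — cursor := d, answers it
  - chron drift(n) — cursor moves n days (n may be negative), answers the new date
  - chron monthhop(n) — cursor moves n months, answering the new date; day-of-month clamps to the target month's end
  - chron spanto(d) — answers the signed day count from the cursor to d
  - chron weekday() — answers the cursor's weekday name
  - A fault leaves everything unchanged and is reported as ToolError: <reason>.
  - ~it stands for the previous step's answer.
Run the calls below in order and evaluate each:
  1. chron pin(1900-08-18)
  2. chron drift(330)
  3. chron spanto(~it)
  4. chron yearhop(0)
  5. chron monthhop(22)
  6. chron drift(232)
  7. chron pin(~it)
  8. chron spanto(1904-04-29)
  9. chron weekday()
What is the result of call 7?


~$ chron pin 1900-08-18
  1900-08-18
~$ chron drift 330
  1901-07-14
~$ chron spanto ~it
  0
~$ chron yearhop 0
  1901-07-14
~$ chron monthhop 22
  1903-05-14
~$ chron drift 232
  1904-01-01
~$ chron pin ~it
  1904-01-01
~$ chron spanto 1904-04-29
  119
~$ chron weekday
  Friday

Answer: 1904-01-01


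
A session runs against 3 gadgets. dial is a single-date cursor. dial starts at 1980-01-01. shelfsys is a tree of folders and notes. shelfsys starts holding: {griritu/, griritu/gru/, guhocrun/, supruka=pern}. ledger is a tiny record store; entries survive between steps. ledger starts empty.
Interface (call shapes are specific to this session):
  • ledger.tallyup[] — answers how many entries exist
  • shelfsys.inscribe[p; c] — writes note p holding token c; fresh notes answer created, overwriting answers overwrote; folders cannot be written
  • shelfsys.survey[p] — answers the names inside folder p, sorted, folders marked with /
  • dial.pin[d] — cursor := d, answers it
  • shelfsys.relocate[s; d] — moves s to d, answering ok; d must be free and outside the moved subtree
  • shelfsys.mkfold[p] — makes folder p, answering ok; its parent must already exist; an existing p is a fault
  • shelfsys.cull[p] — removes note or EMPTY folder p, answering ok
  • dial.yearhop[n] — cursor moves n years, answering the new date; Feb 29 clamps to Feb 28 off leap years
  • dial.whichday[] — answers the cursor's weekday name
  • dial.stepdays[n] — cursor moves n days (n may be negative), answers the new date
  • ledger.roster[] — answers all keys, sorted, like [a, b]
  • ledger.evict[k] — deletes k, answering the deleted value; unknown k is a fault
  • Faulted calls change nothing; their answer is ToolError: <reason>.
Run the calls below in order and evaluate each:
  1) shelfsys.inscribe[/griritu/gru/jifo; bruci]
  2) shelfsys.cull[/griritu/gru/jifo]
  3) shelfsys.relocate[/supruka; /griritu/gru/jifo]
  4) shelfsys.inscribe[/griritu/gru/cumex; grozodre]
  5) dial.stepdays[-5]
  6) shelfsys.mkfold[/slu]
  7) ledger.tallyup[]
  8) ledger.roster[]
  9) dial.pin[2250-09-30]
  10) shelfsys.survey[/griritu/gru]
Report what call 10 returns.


I invoke shelfsys.inscribe(p=/griritu/gru/jifo, c=bruci), which returns created.
I run shelfsys.cull(p=/griritu/gru/jifo), yielding ok.
I use shelfsys.relocate(s=/supruka, d=/griritu/gru/jifo), and see ok.
Next I call shelfsys.inscribe(p=/griritu/gru/cumex, c=grozodre): created.
Invoking dial.stepdays(n=-5), giving 1979-12-27.
Using shelfsys.mkfold(p=/slu): ok.
Next I call ledger.tallyup(), → 0.
I call ledger.roster, and observe [].
Using dial.pin(d=2250-09-30), — result: 2250-09-30.
I use shelfsys.survey(p=/griritu/gru), and get [cumex, jifo].

Answer: [cumex, jifo]


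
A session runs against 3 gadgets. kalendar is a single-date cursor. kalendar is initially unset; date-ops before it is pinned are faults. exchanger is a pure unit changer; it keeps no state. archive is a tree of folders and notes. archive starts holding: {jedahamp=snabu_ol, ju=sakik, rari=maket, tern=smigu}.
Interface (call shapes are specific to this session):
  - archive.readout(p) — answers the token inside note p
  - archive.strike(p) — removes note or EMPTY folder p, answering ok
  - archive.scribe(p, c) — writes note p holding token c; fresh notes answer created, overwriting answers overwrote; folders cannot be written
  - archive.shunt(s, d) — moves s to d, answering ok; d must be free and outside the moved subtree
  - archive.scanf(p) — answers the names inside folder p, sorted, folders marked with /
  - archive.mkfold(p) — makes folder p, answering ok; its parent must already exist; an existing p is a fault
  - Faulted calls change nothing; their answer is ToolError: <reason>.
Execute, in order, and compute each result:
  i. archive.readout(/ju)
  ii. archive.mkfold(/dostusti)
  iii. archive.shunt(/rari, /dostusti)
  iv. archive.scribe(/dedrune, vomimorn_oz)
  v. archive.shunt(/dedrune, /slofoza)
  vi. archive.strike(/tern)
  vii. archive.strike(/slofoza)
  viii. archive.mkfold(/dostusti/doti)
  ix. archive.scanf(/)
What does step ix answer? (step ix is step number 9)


Answer: [dostusti/, jedahamp, ju, rari]

Derivation:
Invoking readout passing p→/ju, and see sakik.
I use mkfold passing p→/dostusti, — result: ok.
I invoke shunt passing s→/rari, d→/dostusti, and observe ToolError: exists.
I try scribe passing p→/dedrune, c→vomimorn_oz, giving created.
I try shunt passing s→/dedrune, d→/slofoza, → ok.
Invoking strike passing p→/tern, → ok.
Using strike passing p→/slofoza, giving ok.
Now I run mkfold passing p→/dostusti/doti: ok.
I run scanf passing p→/, and see [dostusti/, jedahamp, ju, rari].
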